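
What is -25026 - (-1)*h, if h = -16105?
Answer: -41131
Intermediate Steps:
-25026 - (-1)*h = -25026 - (-1)*(-16105) = -25026 - 1*16105 = -25026 - 16105 = -41131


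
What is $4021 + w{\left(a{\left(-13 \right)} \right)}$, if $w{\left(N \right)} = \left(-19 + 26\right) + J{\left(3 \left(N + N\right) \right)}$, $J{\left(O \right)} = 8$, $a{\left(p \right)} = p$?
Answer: $4036$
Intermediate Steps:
$w{\left(N \right)} = 15$ ($w{\left(N \right)} = \left(-19 + 26\right) + 8 = 7 + 8 = 15$)
$4021 + w{\left(a{\left(-13 \right)} \right)} = 4021 + 15 = 4036$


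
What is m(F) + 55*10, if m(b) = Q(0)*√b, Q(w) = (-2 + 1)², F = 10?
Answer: 550 + √10 ≈ 553.16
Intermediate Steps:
Q(w) = 1 (Q(w) = (-1)² = 1)
m(b) = √b (m(b) = 1*√b = √b)
m(F) + 55*10 = √10 + 55*10 = √10 + 550 = 550 + √10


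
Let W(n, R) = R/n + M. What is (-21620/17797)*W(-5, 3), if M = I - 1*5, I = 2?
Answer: 77832/17797 ≈ 4.3733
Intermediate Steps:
M = -3 (M = 2 - 1*5 = 2 - 5 = -3)
W(n, R) = -3 + R/n (W(n, R) = R/n - 3 = -3 + R/n)
(-21620/17797)*W(-5, 3) = (-21620/17797)*(-3 + 3/(-5)) = (-21620*1/17797)*(-3 + 3*(-1/5)) = -21620*(-3 - 3/5)/17797 = -21620/17797*(-18/5) = 77832/17797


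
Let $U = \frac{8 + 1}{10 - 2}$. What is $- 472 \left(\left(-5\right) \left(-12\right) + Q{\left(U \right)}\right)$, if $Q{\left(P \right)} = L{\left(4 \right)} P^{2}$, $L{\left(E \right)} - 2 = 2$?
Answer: $- \frac{61419}{2} \approx -30710.0$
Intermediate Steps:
$U = \frac{9}{8} \approx 1.125$
$L{\left(E \right)} = 4$ ($L{\left(E \right)} = 2 + 2 = 4$)
$Q{\left(P \right)} = 4 P^{2}$
$- 472 \left(\left(-5\right) \left(-12\right) + Q{\left(U \right)}\right) = - 472 \left(\left(-5\right) \left(-12\right) + 4 \left(\frac{9}{8}\right)^{2}\right) = - 472 \left(60 + 4 \cdot \frac{81}{64}\right) = - 472 \left(60 + \frac{81}{16}\right) = \left(-472\right) \frac{1041}{16} = - \frac{61419}{2}$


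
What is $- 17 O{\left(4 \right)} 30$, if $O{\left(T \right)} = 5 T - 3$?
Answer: $-8670$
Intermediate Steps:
$O{\left(T \right)} = -3 + 5 T$
$- 17 O{\left(4 \right)} 30 = - 17 \left(-3 + 5 \cdot 4\right) 30 = - 17 \left(-3 + 20\right) 30 = \left(-17\right) 17 \cdot 30 = \left(-289\right) 30 = -8670$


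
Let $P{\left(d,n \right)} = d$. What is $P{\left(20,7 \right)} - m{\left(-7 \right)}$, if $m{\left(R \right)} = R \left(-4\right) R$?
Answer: $216$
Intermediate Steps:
$m{\left(R \right)} = - 4 R^{2}$ ($m{\left(R \right)} = - 4 R R = - 4 R^{2}$)
$P{\left(20,7 \right)} - m{\left(-7 \right)} = 20 - - 4 \left(-7\right)^{2} = 20 - \left(-4\right) 49 = 20 - -196 = 20 + 196 = 216$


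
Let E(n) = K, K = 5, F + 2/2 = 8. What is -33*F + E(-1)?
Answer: -226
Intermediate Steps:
F = 7 (F = -1 + 8 = 7)
E(n) = 5
-33*F + E(-1) = -33*7 + 5 = -231 + 5 = -226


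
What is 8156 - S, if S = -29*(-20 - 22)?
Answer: 6938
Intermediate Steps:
S = 1218 (S = -29*(-42) = 1218)
8156 - S = 8156 - 1*1218 = 8156 - 1218 = 6938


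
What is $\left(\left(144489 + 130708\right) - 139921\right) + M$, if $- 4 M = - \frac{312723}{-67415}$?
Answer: $\frac{36478213437}{269660} \approx 1.3527 \cdot 10^{5}$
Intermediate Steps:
$M = - \frac{312723}{269660}$ ($M = - \frac{\left(-312723\right) \frac{1}{-67415}}{4} = - \frac{\left(-312723\right) \left(- \frac{1}{67415}\right)}{4} = \left(- \frac{1}{4}\right) \frac{312723}{67415} = - \frac{312723}{269660} \approx -1.1597$)
$\left(\left(144489 + 130708\right) - 139921\right) + M = \left(\left(144489 + 130708\right) - 139921\right) - \frac{312723}{269660} = \left(275197 - 139921\right) - \frac{312723}{269660} = 135276 - \frac{312723}{269660} = \frac{36478213437}{269660}$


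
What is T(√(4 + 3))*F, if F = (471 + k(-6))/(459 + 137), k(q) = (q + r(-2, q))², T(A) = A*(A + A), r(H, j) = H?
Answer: 3745/298 ≈ 12.567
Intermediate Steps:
T(A) = 2*A² (T(A) = A*(2*A) = 2*A²)
k(q) = (-2 + q)² (k(q) = (q - 2)² = (-2 + q)²)
F = 535/596 (F = (471 + (-2 - 6)²)/(459 + 137) = (471 + (-8)²)/596 = (471 + 64)*(1/596) = 535*(1/596) = 535/596 ≈ 0.89765)
T(√(4 + 3))*F = (2*(√(4 + 3))²)*(535/596) = (2*(√7)²)*(535/596) = (2*7)*(535/596) = 14*(535/596) = 3745/298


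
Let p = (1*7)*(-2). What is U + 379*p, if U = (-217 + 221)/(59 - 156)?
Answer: -514686/97 ≈ -5306.0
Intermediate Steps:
p = -14 (p = 7*(-2) = -14)
U = -4/97 (U = 4/(-97) = 4*(-1/97) = -4/97 ≈ -0.041237)
U + 379*p = -4/97 + 379*(-14) = -4/97 - 5306 = -514686/97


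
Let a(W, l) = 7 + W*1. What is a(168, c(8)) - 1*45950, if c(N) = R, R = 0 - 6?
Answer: -45775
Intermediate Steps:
R = -6
c(N) = -6
a(W, l) = 7 + W
a(168, c(8)) - 1*45950 = (7 + 168) - 1*45950 = 175 - 45950 = -45775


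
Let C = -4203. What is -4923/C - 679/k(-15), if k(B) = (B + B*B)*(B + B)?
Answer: 537599/420300 ≈ 1.2791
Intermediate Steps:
k(B) = 2*B*(B + B²) (k(B) = (B + B²)*(2*B) = 2*B*(B + B²))
-4923/C - 679/k(-15) = -4923/(-4203) - 679*1/(450*(1 - 15)) = -4923*(-1/4203) - 679/(2*225*(-14)) = 547/467 - 679/(-6300) = 547/467 - 679*(-1/6300) = 547/467 + 97/900 = 537599/420300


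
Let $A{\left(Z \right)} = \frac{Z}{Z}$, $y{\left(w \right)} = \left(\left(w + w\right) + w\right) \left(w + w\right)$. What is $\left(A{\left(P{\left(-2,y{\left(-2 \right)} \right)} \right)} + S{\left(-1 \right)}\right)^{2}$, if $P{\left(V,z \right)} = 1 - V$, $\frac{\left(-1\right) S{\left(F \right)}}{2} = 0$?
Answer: $1$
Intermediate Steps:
$S{\left(F \right)} = 0$ ($S{\left(F \right)} = \left(-2\right) 0 = 0$)
$y{\left(w \right)} = 6 w^{2}$ ($y{\left(w \right)} = \left(2 w + w\right) 2 w = 3 w 2 w = 6 w^{2}$)
$A{\left(Z \right)} = 1$
$\left(A{\left(P{\left(-2,y{\left(-2 \right)} \right)} \right)} + S{\left(-1 \right)}\right)^{2} = \left(1 + 0\right)^{2} = 1^{2} = 1$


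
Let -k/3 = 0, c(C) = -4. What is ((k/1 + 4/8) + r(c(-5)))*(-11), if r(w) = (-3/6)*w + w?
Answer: 33/2 ≈ 16.500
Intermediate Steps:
k = 0 (k = -3*0 = 0)
r(w) = w/2 (r(w) = (-3*⅙)*w + w = -w/2 + w = w/2)
((k/1 + 4/8) + r(c(-5)))*(-11) = ((0/1 + 4/8) + (½)*(-4))*(-11) = ((0*1 + 4*(⅛)) - 2)*(-11) = ((0 + ½) - 2)*(-11) = (½ - 2)*(-11) = -3/2*(-11) = 33/2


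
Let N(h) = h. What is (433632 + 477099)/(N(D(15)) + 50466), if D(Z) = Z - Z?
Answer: 303577/16822 ≈ 18.046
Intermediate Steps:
D(Z) = 0
(433632 + 477099)/(N(D(15)) + 50466) = (433632 + 477099)/(0 + 50466) = 910731/50466 = 910731*(1/50466) = 303577/16822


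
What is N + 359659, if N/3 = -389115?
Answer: -807686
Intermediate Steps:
N = -1167345 (N = 3*(-389115) = -1167345)
N + 359659 = -1167345 + 359659 = -807686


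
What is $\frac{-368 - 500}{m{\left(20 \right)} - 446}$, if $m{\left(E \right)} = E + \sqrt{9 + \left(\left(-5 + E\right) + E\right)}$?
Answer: $\frac{46221}{22679} + \frac{217 \sqrt{11}}{22679} \approx 2.0698$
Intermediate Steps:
$m{\left(E \right)} = E + \sqrt{4 + 2 E}$ ($m{\left(E \right)} = E + \sqrt{9 + \left(-5 + 2 E\right)} = E + \sqrt{4 + 2 E}$)
$\frac{-368 - 500}{m{\left(20 \right)} - 446} = \frac{-368 - 500}{\left(20 + \sqrt{4 + 2 \cdot 20}\right) - 446} = - \frac{868}{\left(20 + \sqrt{4 + 40}\right) - 446} = - \frac{868}{\left(20 + \sqrt{44}\right) - 446} = - \frac{868}{\left(20 + 2 \sqrt{11}\right) - 446} = - \frac{868}{-426 + 2 \sqrt{11}}$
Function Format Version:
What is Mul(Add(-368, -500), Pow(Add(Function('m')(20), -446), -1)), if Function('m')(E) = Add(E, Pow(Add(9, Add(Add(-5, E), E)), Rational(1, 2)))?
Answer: Add(Rational(46221, 22679), Mul(Rational(217, 22679), Pow(11, Rational(1, 2)))) ≈ 2.0698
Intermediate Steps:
Function('m')(E) = Add(E, Pow(Add(4, Mul(2, E)), Rational(1, 2))) (Function('m')(E) = Add(E, Pow(Add(9, Add(-5, Mul(2, E))), Rational(1, 2))) = Add(E, Pow(Add(4, Mul(2, E)), Rational(1, 2))))
Mul(Add(-368, -500), Pow(Add(Function('m')(20), -446), -1)) = Mul(Add(-368, -500), Pow(Add(Add(20, Pow(Add(4, Mul(2, 20)), Rational(1, 2))), -446), -1)) = Mul(-868, Pow(Add(Add(20, Pow(Add(4, 40), Rational(1, 2))), -446), -1)) = Mul(-868, Pow(Add(Add(20, Pow(44, Rational(1, 2))), -446), -1)) = Mul(-868, Pow(Add(Add(20, Mul(2, Pow(11, Rational(1, 2)))), -446), -1)) = Mul(-868, Pow(Add(-426, Mul(2, Pow(11, Rational(1, 2)))), -1))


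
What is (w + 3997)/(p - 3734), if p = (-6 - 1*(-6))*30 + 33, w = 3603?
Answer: -7600/3701 ≈ -2.0535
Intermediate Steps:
p = 33 (p = (-6 + 6)*30 + 33 = 0*30 + 33 = 0 + 33 = 33)
(w + 3997)/(p - 3734) = (3603 + 3997)/(33 - 3734) = 7600/(-3701) = 7600*(-1/3701) = -7600/3701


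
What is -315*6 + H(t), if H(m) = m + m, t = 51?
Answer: -1788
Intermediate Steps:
H(m) = 2*m
-315*6 + H(t) = -315*6 + 2*51 = -1890 + 102 = -1788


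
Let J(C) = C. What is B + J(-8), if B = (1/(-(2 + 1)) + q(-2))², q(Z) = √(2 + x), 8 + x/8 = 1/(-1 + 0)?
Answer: -701/9 - 2*I*√70/3 ≈ -77.889 - 5.5777*I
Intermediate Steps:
x = -72 (x = -64 + 8/(-1 + 0) = -64 + 8/(-1) = -64 + 8*(-1) = -64 - 8 = -72)
q(Z) = I*√70 (q(Z) = √(2 - 72) = √(-70) = I*√70)
B = (-⅓ + I*√70)² (B = (1/(-(2 + 1)) + I*√70)² = (1/(-1*3) + I*√70)² = (1/(-3) + I*√70)² = (-⅓ + I*√70)² ≈ -69.889 - 5.5777*I)
B + J(-8) = (1 - 3*I*√70)²/9 - 8 = -8 + (1 - 3*I*√70)²/9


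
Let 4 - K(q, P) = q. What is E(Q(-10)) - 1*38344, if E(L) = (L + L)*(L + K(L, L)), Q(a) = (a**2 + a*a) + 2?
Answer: -36728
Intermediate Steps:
K(q, P) = 4 - q
Q(a) = 2 + 2*a**2 (Q(a) = (a**2 + a**2) + 2 = 2*a**2 + 2 = 2 + 2*a**2)
E(L) = 8*L (E(L) = (L + L)*(L + (4 - L)) = (2*L)*4 = 8*L)
E(Q(-10)) - 1*38344 = 8*(2 + 2*(-10)**2) - 1*38344 = 8*(2 + 2*100) - 38344 = 8*(2 + 200) - 38344 = 8*202 - 38344 = 1616 - 38344 = -36728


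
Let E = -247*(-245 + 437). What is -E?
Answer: 47424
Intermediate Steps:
E = -47424 (E = -247*192 = -47424)
-E = -1*(-47424) = 47424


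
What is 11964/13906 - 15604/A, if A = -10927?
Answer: 173859926/75975431 ≈ 2.2884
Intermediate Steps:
11964/13906 - 15604/A = 11964/13906 - 15604/(-10927) = 11964*(1/13906) - 15604*(-1/10927) = 5982/6953 + 15604/10927 = 173859926/75975431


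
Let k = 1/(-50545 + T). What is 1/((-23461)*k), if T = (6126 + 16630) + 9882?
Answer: 17907/23461 ≈ 0.76327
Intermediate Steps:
T = 32638 (T = 22756 + 9882 = 32638)
k = -1/17907 (k = 1/(-50545 + 32638) = 1/(-17907) = -1/17907 ≈ -5.5844e-5)
1/((-23461)*k) = 1/((-23461)*(-1/17907)) = -1/23461*(-17907) = 17907/23461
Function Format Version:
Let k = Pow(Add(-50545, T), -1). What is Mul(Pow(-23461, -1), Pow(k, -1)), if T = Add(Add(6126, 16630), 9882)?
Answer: Rational(17907, 23461) ≈ 0.76327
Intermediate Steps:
T = 32638 (T = Add(22756, 9882) = 32638)
k = Rational(-1, 17907) (k = Pow(Add(-50545, 32638), -1) = Pow(-17907, -1) = Rational(-1, 17907) ≈ -5.5844e-5)
Mul(Pow(-23461, -1), Pow(k, -1)) = Mul(Pow(-23461, -1), Pow(Rational(-1, 17907), -1)) = Mul(Rational(-1, 23461), -17907) = Rational(17907, 23461)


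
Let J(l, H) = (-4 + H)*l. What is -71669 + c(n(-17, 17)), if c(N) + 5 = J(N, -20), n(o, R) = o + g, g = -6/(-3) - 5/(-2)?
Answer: -71374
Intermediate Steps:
J(l, H) = l*(-4 + H)
g = 9/2 (g = -6*(-⅓) - 5*(-½) = 2 + 5/2 = 9/2 ≈ 4.5000)
n(o, R) = 9/2 + o (n(o, R) = o + 9/2 = 9/2 + o)
c(N) = -5 - 24*N (c(N) = -5 + N*(-4 - 20) = -5 + N*(-24) = -5 - 24*N)
-71669 + c(n(-17, 17)) = -71669 + (-5 - 24*(9/2 - 17)) = -71669 + (-5 - 24*(-25/2)) = -71669 + (-5 + 300) = -71669 + 295 = -71374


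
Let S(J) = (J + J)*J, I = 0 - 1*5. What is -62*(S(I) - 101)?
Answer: 3162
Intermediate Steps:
I = -5 (I = 0 - 5 = -5)
S(J) = 2*J² (S(J) = (2*J)*J = 2*J²)
-62*(S(I) - 101) = -62*(2*(-5)² - 101) = -62*(2*25 - 101) = -62*(50 - 101) = -62*(-51) = 3162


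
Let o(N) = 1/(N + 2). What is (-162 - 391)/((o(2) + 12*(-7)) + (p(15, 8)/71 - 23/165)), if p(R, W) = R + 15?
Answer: 3701940/558751 ≈ 6.6254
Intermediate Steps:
p(R, W) = 15 + R
o(N) = 1/(2 + N)
(-162 - 391)/((o(2) + 12*(-7)) + (p(15, 8)/71 - 23/165)) = (-162 - 391)/((1/(2 + 2) + 12*(-7)) + ((15 + 15)/71 - 23/165)) = -553/((1/4 - 84) + (30*(1/71) - 23*1/165)) = -553/((1/4 - 84) + (30/71 - 23/165)) = -553/(-335/4 + 3317/11715) = -553/(-3911257/46860) = -553*(-46860/3911257) = 3701940/558751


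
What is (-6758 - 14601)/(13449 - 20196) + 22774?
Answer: 11821349/519 ≈ 22777.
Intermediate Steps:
(-6758 - 14601)/(13449 - 20196) + 22774 = -21359/(-6747) + 22774 = -21359*(-1/6747) + 22774 = 1643/519 + 22774 = 11821349/519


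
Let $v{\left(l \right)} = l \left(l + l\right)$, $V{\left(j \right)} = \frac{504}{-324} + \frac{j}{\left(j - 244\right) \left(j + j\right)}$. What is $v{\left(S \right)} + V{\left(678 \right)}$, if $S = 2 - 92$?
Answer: $\frac{126542257}{7812} \approx 16198.0$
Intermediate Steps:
$S = -90$ ($S = 2 - 92 = -90$)
$V{\left(j \right)} = - \frac{14}{9} + \frac{1}{2 \left(-244 + j\right)}$ ($V{\left(j \right)} = 504 \left(- \frac{1}{324}\right) + \frac{j}{\left(-244 + j\right) 2 j} = - \frac{14}{9} + \frac{j}{2 j \left(-244 + j\right)} = - \frac{14}{9} + j \frac{1}{2 j \left(-244 + j\right)} = - \frac{14}{9} + \frac{1}{2 \left(-244 + j\right)}$)
$v{\left(l \right)} = 2 l^{2}$ ($v{\left(l \right)} = l 2 l = 2 l^{2}$)
$v{\left(S \right)} + V{\left(678 \right)} = 2 \left(-90\right)^{2} + \frac{6841 - 18984}{18 \left(-244 + 678\right)} = 2 \cdot 8100 + \frac{6841 - 18984}{18 \cdot 434} = 16200 + \frac{1}{18} \cdot \frac{1}{434} \left(-12143\right) = 16200 - \frac{12143}{7812} = \frac{126542257}{7812}$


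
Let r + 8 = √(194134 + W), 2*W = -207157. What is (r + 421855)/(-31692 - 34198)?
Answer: -421847/65890 - √362222/131780 ≈ -6.4069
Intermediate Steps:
W = -207157/2 (W = (½)*(-207157) = -207157/2 ≈ -1.0358e+5)
r = -8 + √362222/2 (r = -8 + √(194134 - 207157/2) = -8 + √(181111/2) = -8 + √362222/2 ≈ 292.92)
(r + 421855)/(-31692 - 34198) = ((-8 + √362222/2) + 421855)/(-31692 - 34198) = (421847 + √362222/2)/(-65890) = (421847 + √362222/2)*(-1/65890) = -421847/65890 - √362222/131780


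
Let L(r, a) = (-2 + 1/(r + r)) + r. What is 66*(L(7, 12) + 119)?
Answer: 57321/7 ≈ 8188.7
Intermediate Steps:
L(r, a) = -2 + r + 1/(2*r) (L(r, a) = (-2 + 1/(2*r)) + r = -2 + r + 1/(2*r))
66*(L(7, 12) + 119) = 66*((-2 + 7 + (½)/7) + 119) = 66*((-2 + 7 + (½)*(⅐)) + 119) = 66*((-2 + 7 + 1/14) + 119) = 66*(71/14 + 119) = 66*(1737/14) = 57321/7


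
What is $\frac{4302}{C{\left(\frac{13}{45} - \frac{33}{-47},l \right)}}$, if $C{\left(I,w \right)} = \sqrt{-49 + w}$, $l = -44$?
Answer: $- \frac{1434 i \sqrt{93}}{31} \approx - 446.1 i$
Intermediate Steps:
$\frac{4302}{C{\left(\frac{13}{45} - \frac{33}{-47},l \right)}} = \frac{4302}{\sqrt{-49 - 44}} = \frac{4302}{\sqrt{-93}} = \frac{4302}{i \sqrt{93}} = 4302 \left(- \frac{i \sqrt{93}}{93}\right) = - \frac{1434 i \sqrt{93}}{31}$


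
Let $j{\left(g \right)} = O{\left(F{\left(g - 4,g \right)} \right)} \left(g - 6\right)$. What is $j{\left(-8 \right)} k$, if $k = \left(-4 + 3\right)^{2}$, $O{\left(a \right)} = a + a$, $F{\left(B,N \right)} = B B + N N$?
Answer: $-5824$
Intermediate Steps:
$F{\left(B,N \right)} = B^{2} + N^{2}$
$O{\left(a \right)} = 2 a$
$j{\left(g \right)} = \left(-6 + g\right) \left(2 g^{2} + 2 \left(-4 + g\right)^{2}\right)$ ($j{\left(g \right)} = 2 \left(\left(g - 4\right)^{2} + g^{2}\right) \left(g - 6\right) = 2 \left(\left(-4 + g\right)^{2} + g^{2}\right) \left(-6 + g\right) = 2 \left(g^{2} + \left(-4 + g\right)^{2}\right) \left(-6 + g\right) = \left(2 g^{2} + 2 \left(-4 + g\right)^{2}\right) \left(-6 + g\right) = \left(-6 + g\right) \left(2 g^{2} + 2 \left(-4 + g\right)^{2}\right)$)
$k = 1$ ($k = \left(-1\right)^{2} = 1$)
$j{\left(-8 \right)} k = 2 \left(-6 - 8\right) \left(\left(-8\right)^{2} + \left(-4 - 8\right)^{2}\right) 1 = 2 \left(-14\right) \left(64 + \left(-12\right)^{2}\right) 1 = 2 \left(-14\right) \left(64 + 144\right) 1 = 2 \left(-14\right) 208 \cdot 1 = \left(-5824\right) 1 = -5824$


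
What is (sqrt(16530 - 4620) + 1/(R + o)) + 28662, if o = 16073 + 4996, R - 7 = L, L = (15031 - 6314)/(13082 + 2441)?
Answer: 9377388545353/327171465 + sqrt(11910) ≈ 28771.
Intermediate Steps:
L = 8717/15523 ≈ 0.56155
R = 117378/15523 (R = 7 + 8717/15523 = 117378/15523 ≈ 7.5616)
o = 21069
(sqrt(16530 - 4620) + 1/(R + o)) + 28662 = (sqrt(16530 - 4620) + 1/(117378/15523 + 21069)) + 28662 = (sqrt(11910) + 1/(327171465/15523)) + 28662 = (sqrt(11910) + 15523/327171465) + 28662 = (15523/327171465 + sqrt(11910)) + 28662 = 9377388545353/327171465 + sqrt(11910)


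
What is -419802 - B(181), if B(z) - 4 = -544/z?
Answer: -75984342/181 ≈ -4.1980e+5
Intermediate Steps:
B(z) = 4 - 544/z
-419802 - B(181) = -419802 - (4 - 544/181) = -419802 - 1*180/181 = -419802 - 180/181 = -75984342/181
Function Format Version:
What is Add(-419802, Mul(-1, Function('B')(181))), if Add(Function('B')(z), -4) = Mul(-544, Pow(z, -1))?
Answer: Rational(-75984342, 181) ≈ -4.1980e+5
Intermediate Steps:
Function('B')(z) = Add(4, Mul(-544, Pow(z, -1)))
Add(-419802, Mul(-1, Function('B')(181))) = Add(-419802, Mul(-1, Add(4, Mul(-544, Pow(181, -1))))) = Add(-419802, Mul(-1, Add(4, Mul(-544, Rational(1, 181))))) = Add(-419802, Mul(-1, Add(4, Rational(-544, 181)))) = Add(-419802, Mul(-1, Rational(180, 181))) = Add(-419802, Rational(-180, 181)) = Rational(-75984342, 181)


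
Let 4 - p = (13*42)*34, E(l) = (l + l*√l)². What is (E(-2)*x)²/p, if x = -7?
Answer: 343/1160 + 49*I*√2/290 ≈ 0.29569 + 0.23895*I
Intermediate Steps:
E(l) = (l + l^(3/2))²
p = -18560 (p = 4 - 13*42*34 = 4 - 546*34 = 4 - 1*18564 = 4 - 18564 = -18560)
(E(-2)*x)²/p = ((-2 + (-2)^(3/2))²*(-7))²/(-18560) = ((-2 - 2*I*√2)²*(-7))²*(-1/18560) = (-7*(-2 - 2*I*√2)²)²*(-1/18560) = (49*(-2 - 2*I*√2)⁴)*(-1/18560) = -49*(-2 - 2*I*√2)⁴/18560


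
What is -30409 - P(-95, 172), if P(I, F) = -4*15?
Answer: -30349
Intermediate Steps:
P(I, F) = -60
-30409 - P(-95, 172) = -30409 - 1*(-60) = -30409 + 60 = -30349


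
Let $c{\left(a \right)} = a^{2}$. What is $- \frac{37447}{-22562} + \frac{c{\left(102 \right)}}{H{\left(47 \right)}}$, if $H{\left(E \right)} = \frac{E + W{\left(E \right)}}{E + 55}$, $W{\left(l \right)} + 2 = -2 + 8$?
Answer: $\frac{469507543}{22562} \approx 20810.0$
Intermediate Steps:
$W{\left(l \right)} = 4$ ($W{\left(l \right)} = -2 + \left(-2 + 8\right) = -2 + 6 = 4$)
$H{\left(E \right)} = \frac{4 + E}{55 + E}$ ($H{\left(E \right)} = \frac{E + 4}{E + 55} = \frac{4 + E}{55 + E}$)
$- \frac{37447}{-22562} + \frac{c{\left(102 \right)}}{H{\left(47 \right)}} = - \frac{37447}{-22562} + \frac{102^{2}}{\frac{1}{55 + 47} \left(4 + 47\right)} = \left(-37447\right) \left(- \frac{1}{22562}\right) + \frac{10404}{\frac{1}{102} \cdot 51} = \frac{37447}{22562} + \frac{10404}{\frac{1}{102} \cdot 51} = \frac{37447}{22562} + 10404 \frac{1}{\frac{1}{2}} = \frac{37447}{22562} + 10404 \cdot 2 = \frac{37447}{22562} + 20808 = \frac{469507543}{22562}$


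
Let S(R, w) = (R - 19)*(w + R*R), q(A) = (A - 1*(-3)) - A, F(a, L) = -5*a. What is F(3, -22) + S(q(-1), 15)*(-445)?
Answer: 170865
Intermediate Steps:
q(A) = 3 (q(A) = (A + 3) - A = (3 + A) - A = 3)
S(R, w) = (-19 + R)*(w + R**2)
F(3, -22) + S(q(-1), 15)*(-445) = -5*3 + (3**3 - 19*15 - 19*3**2 + 3*15)*(-445) = -15 + (27 - 285 - 19*9 + 45)*(-445) = -15 + (27 - 285 - 171 + 45)*(-445) = -15 - 384*(-445) = -15 + 170880 = 170865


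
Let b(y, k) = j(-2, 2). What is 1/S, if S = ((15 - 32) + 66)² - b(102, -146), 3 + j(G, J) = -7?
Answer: 1/2411 ≈ 0.00041477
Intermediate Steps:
j(G, J) = -10 (j(G, J) = -3 - 7 = -10)
b(y, k) = -10
S = 2411 (S = ((15 - 32) + 66)² - 1*(-10) = (-17 + 66)² + 10 = 49² + 10 = 2401 + 10 = 2411)
1/S = 1/2411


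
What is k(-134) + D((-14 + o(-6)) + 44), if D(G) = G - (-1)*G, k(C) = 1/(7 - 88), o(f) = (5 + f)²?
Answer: 5021/81 ≈ 61.988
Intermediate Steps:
k(C) = -1/81 (k(C) = 1/(-81) = -1/81)
D(G) = 2*G (D(G) = G + G = 2*G)
k(-134) + D((-14 + o(-6)) + 44) = -1/81 + 2*((-14 + (5 - 6)²) + 44) = -1/81 + 2*((-14 + (-1)²) + 44) = -1/81 + 2*((-14 + 1) + 44) = -1/81 + 2*(-13 + 44) = -1/81 + 2*31 = -1/81 + 62 = 5021/81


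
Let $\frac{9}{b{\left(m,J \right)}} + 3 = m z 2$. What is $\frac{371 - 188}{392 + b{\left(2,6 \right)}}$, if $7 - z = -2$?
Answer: $\frac{2013}{4315} \approx 0.46651$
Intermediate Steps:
$z = 9$ ($z = 7 - -2 = 7 + 2 = 9$)
$b{\left(m,J \right)} = \frac{9}{-3 + 18 m}$ ($b{\left(m,J \right)} = \frac{9}{-3 + m 9 \cdot 2} = \frac{9}{-3 + 9 m 2} = \frac{9}{-3 + 18 m}$)
$\frac{371 - 188}{392 + b{\left(2,6 \right)}} = \frac{371 - 188}{392 + \frac{3}{-1 + 6 \cdot 2}} = \frac{183}{392 + \frac{3}{-1 + 12}} = \frac{183}{392 + \frac{3}{11}} = \frac{183}{\frac{4315}{11}} = 183 \cdot \frac{11}{4315} = \frac{2013}{4315}$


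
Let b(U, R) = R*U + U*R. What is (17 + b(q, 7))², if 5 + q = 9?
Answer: 5329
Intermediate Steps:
q = 4 (q = -5 + 9 = 4)
b(U, R) = 2*R*U (b(U, R) = R*U + R*U = 2*R*U)
(17 + b(q, 7))² = (17 + 2*7*4)² = (17 + 56)² = 73² = 5329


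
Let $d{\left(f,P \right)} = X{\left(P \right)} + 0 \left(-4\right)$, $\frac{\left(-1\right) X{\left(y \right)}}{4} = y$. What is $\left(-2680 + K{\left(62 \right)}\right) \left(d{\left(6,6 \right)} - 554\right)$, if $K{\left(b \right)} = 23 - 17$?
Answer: $1545572$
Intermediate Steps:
$X{\left(y \right)} = - 4 y$
$d{\left(f,P \right)} = - 4 P$ ($d{\left(f,P \right)} = - 4 P + 0 \left(-4\right) = - 4 P + 0 = - 4 P$)
$K{\left(b \right)} = 6$
$\left(-2680 + K{\left(62 \right)}\right) \left(d{\left(6,6 \right)} - 554\right) = \left(-2680 + 6\right) \left(\left(-4\right) 6 - 554\right) = - 2674 \left(-24 - 554\right) = \left(-2674\right) \left(-578\right) = 1545572$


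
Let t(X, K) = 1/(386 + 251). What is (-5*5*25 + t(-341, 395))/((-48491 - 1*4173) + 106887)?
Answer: -398124/34540051 ≈ -0.011526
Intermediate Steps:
t(X, K) = 1/637
(-5*5*25 + t(-341, 395))/((-48491 - 1*4173) + 106887) = (-5*5*25 + 1/637)/((-48491 - 1*4173) + 106887) = (-25*25 + 1/637)/((-48491 - 4173) + 106887) = (-625 + 1/637)/(-52664 + 106887) = -398124/637/54223 = -398124/637*1/54223 = -398124/34540051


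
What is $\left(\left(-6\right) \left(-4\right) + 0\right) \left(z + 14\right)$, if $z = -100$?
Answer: $-2064$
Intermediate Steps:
$\left(\left(-6\right) \left(-4\right) + 0\right) \left(z + 14\right) = \left(\left(-6\right) \left(-4\right) + 0\right) \left(-100 + 14\right) = \left(24 + 0\right) \left(-86\right) = 24 \left(-86\right) = -2064$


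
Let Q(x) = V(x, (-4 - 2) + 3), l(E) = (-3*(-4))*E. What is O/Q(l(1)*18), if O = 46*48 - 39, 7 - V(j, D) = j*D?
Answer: 2169/655 ≈ 3.3115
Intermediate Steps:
l(E) = 12*E
V(j, D) = 7 - D*j (V(j, D) = 7 - j*D = 7 - D*j)
O = 2169 (O = 2208 - 39 = 2169)
Q(x) = 7 + 3*x (Q(x) = 7 - ((-4 - 2) + 3)*x = 7 - (-6 + 3)*x = 7 - 1*(-3)*x = 7 + 3*x)
O/Q(l(1)*18) = 2169/(7 + 3*((12*1)*18)) = 2169/(7 + 3*(12*18)) = 2169/(7 + 3*216) = 2169/(7 + 648) = 2169/655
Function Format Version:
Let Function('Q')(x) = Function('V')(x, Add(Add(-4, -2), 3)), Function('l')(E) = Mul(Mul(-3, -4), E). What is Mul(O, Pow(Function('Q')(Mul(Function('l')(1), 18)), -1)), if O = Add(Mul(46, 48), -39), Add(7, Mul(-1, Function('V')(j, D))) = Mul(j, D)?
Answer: Rational(2169, 655) ≈ 3.3115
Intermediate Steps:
Function('l')(E) = Mul(12, E)
Function('V')(j, D) = Add(7, Mul(-1, D, j)) (Function('V')(j, D) = Add(7, Mul(-1, Mul(j, D))) = Add(7, Mul(-1, Mul(D, j))) = Add(7, Mul(-1, D, j)))
O = 2169 (O = Add(2208, -39) = 2169)
Function('Q')(x) = Add(7, Mul(3, x)) (Function('Q')(x) = Add(7, Mul(-1, Add(Add(-4, -2), 3), x)) = Add(7, Mul(-1, Add(-6, 3), x)) = Add(7, Mul(-1, -3, x)) = Add(7, Mul(3, x)))
Mul(O, Pow(Function('Q')(Mul(Function('l')(1), 18)), -1)) = Mul(2169, Pow(Add(7, Mul(3, Mul(Mul(12, 1), 18))), -1)) = Mul(2169, Pow(Add(7, Mul(3, Mul(12, 18))), -1)) = Mul(2169, Pow(Add(7, Mul(3, 216)), -1)) = Mul(2169, Pow(Add(7, 648), -1)) = Mul(2169, Pow(655, -1)) = Mul(2169, Rational(1, 655)) = Rational(2169, 655)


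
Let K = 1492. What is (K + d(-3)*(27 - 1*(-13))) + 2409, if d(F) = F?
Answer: 3781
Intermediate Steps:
(K + d(-3)*(27 - 1*(-13))) + 2409 = (1492 - 3*(27 - 1*(-13))) + 2409 = (1492 - 3*(27 + 13)) + 2409 = (1492 - 3*40) + 2409 = (1492 - 120) + 2409 = 1372 + 2409 = 3781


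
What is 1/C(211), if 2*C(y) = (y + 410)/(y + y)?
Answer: 844/621 ≈ 1.3591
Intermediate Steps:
C(y) = (410 + y)/(4*y) (C(y) = ((y + 410)/(y + y))/2 = ((410 + y)/((2*y)))/2 = ((410 + y)*(1/(2*y)))/2 = ((410 + y)/(2*y))/2 = (410 + y)/(4*y))
1/C(211) = 1/((¼)*(410 + 211)/211) = 1/((¼)*(1/211)*621) = 1/(621/844) = 844/621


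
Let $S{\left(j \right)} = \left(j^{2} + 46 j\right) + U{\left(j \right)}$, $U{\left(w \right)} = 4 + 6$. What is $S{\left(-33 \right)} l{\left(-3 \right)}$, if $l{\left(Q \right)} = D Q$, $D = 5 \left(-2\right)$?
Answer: $-12570$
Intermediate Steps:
$D = -10$
$U{\left(w \right)} = 10$
$l{\left(Q \right)} = - 10 Q$
$S{\left(j \right)} = 10 + j^{2} + 46 j$ ($S{\left(j \right)} = \left(j^{2} + 46 j\right) + 10 = 10 + j^{2} + 46 j$)
$S{\left(-33 \right)} l{\left(-3 \right)} = \left(10 + \left(-33\right)^{2} + 46 \left(-33\right)\right) \left(\left(-10\right) \left(-3\right)\right) = \left(10 + 1089 - 1518\right) 30 = \left(-419\right) 30 = -12570$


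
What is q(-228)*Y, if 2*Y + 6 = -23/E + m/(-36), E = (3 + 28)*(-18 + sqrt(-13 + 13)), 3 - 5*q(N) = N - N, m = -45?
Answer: -1051/744 ≈ -1.4126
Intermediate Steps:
q(N) = 3/5 (q(N) = 3/5 - (N - N)/5 = 3/5 - 1/5*0 = 3/5 + 0 = 3/5)
E = -558 (E = 31*(-18 + sqrt(0)) = 31*(-18 + 0) = 31*(-18) = -558)
Y = -5255/2232 (Y = -3 + (-23/(-558) - 45/(-36))/2 = -3 + (-23*(-1/558) - 45*(-1/36))/2 = -3 + (23/558 + 5/4)/2 = -3 + (1/2)*(1441/1116) = -3 + 1441/2232 = -5255/2232 ≈ -2.3544)
q(-228)*Y = (3/5)*(-5255/2232) = -1051/744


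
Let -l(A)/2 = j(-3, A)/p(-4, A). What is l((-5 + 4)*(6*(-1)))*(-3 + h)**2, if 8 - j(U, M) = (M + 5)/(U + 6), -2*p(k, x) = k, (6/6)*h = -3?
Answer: -156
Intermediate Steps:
h = -3
p(k, x) = -k/2
j(U, M) = 8 - (5 + M)/(6 + U) (j(U, M) = 8 - (M + 5)/(U + 6) = 8 - (5 + M)/(6 + U))
l(A) = -19/3 + A/3 (l(A) = -2*(43 - A + 8*(-3))/(6 - 3)/((-1/2*(-4))) = -2*(43 - A - 24)/3/2 = -2*(19 - A)/3/2 = -2*(19/3 - A/3)/2 = -2*(19/6 - A/6) = -19/3 + A/3)
l((-5 + 4)*(6*(-1)))*(-3 + h)**2 = (-19/3 + ((-5 + 4)*(6*(-1)))/3)*(-3 - 3)**2 = (-19/3 + (-1*(-6))/3)*(-6)**2 = (-19/3 + (1/3)*6)*36 = (-19/3 + 2)*36 = -13/3*36 = -156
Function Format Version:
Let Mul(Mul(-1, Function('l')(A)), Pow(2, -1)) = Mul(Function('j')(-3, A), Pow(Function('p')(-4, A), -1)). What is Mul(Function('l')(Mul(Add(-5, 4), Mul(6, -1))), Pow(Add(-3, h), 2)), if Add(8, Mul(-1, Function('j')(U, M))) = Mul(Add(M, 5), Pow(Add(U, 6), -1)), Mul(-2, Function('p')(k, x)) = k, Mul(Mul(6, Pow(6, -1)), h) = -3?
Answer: -156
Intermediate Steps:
h = -3
Function('p')(k, x) = Mul(Rational(-1, 2), k)
Function('j')(U, M) = Add(8, Mul(-1, Pow(Add(6, U), -1), Add(5, M))) (Function('j')(U, M) = Add(8, Mul(-1, Mul(Add(M, 5), Pow(Add(U, 6), -1)))) = Add(8, Mul(-1, Mul(Add(5, M), Pow(Add(6, U), -1)))) = Add(8, Mul(-1, Mul(Pow(Add(6, U), -1), Add(5, M)))) = Add(8, Mul(-1, Pow(Add(6, U), -1), Add(5, M))))
Function('l')(A) = Add(Rational(-19, 3), Mul(Rational(1, 3), A)) (Function('l')(A) = Mul(-2, Mul(Mul(Pow(Add(6, -3), -1), Add(43, Mul(-1, A), Mul(8, -3))), Pow(Mul(Rational(-1, 2), -4), -1))) = Mul(-2, Mul(Mul(Pow(3, -1), Add(43, Mul(-1, A), -24)), Pow(2, -1))) = Mul(-2, Mul(Mul(Rational(1, 3), Add(19, Mul(-1, A))), Rational(1, 2))) = Mul(-2, Mul(Add(Rational(19, 3), Mul(Rational(-1, 3), A)), Rational(1, 2))) = Mul(-2, Add(Rational(19, 6), Mul(Rational(-1, 6), A))) = Add(Rational(-19, 3), Mul(Rational(1, 3), A)))
Mul(Function('l')(Mul(Add(-5, 4), Mul(6, -1))), Pow(Add(-3, h), 2)) = Mul(Add(Rational(-19, 3), Mul(Rational(1, 3), Mul(Add(-5, 4), Mul(6, -1)))), Pow(Add(-3, -3), 2)) = Mul(Add(Rational(-19, 3), Mul(Rational(1, 3), Mul(-1, -6))), Pow(-6, 2)) = Mul(Add(Rational(-19, 3), Mul(Rational(1, 3), 6)), 36) = Mul(Add(Rational(-19, 3), 2), 36) = Mul(Rational(-13, 3), 36) = -156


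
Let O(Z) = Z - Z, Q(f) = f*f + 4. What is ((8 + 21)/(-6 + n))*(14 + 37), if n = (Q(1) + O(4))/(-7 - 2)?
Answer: -13311/59 ≈ -225.61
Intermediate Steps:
Q(f) = 4 + f² (Q(f) = f² + 4 = 4 + f²)
O(Z) = 0
n = -5/9 (n = ((4 + 1²) + 0)/(-7 - 2) = ((4 + 1) + 0)/(-9) = (5 + 0)*(-⅑) = 5*(-⅑) = -5/9 ≈ -0.55556)
((8 + 21)/(-6 + n))*(14 + 37) = ((8 + 21)/(-6 - 5/9))*(14 + 37) = (29/(-59/9))*51 = (29*(-9/59))*51 = -261/59*51 = -13311/59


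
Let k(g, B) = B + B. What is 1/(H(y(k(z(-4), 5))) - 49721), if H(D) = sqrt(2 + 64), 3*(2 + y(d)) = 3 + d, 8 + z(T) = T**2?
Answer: -49721/2472177775 - sqrt(66)/2472177775 ≈ -2.0116e-5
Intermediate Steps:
z(T) = -8 + T**2
k(g, B) = 2*B
y(d) = -1 + d/3 (y(d) = -2 + (3 + d)/3 = -2 + (1 + d/3) = -1 + d/3)
H(D) = sqrt(66)
1/(H(y(k(z(-4), 5))) - 49721) = 1/(sqrt(66) - 49721) = 1/(-49721 + sqrt(66))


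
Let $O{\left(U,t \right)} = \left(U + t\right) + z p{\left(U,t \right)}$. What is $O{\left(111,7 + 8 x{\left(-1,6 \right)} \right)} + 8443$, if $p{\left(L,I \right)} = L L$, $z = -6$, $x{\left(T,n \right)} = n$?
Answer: $-65317$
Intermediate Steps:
$p{\left(L,I \right)} = L^{2}$
$O{\left(U,t \right)} = U + t - 6 U^{2}$ ($O{\left(U,t \right)} = \left(U + t\right) - 6 U^{2} = U + t - 6 U^{2}$)
$O{\left(111,7 + 8 x{\left(-1,6 \right)} \right)} + 8443 = \left(111 + \left(7 + 8 \cdot 6\right) - 6 \cdot 111^{2}\right) + 8443 = \left(111 + \left(7 + 48\right) - 73926\right) + 8443 = \left(111 + 55 - 73926\right) + 8443 = -73760 + 8443 = -65317$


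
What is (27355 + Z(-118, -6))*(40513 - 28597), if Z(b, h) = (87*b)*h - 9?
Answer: 1059832872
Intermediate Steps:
Z(b, h) = -9 + 87*b*h (Z(b, h) = 87*b*h - 9 = -9 + 87*b*h)
(27355 + Z(-118, -6))*(40513 - 28597) = (27355 + (-9 + 87*(-118)*(-6)))*(40513 - 28597) = (27355 + (-9 + 61596))*11916 = (27355 + 61587)*11916 = 88942*11916 = 1059832872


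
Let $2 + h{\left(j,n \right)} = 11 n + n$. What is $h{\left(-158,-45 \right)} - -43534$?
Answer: $42992$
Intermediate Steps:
$h{\left(j,n \right)} = -2 + 12 n$ ($h{\left(j,n \right)} = -2 + \left(11 n + n\right) = -2 + 12 n$)
$h{\left(-158,-45 \right)} - -43534 = \left(-2 + 12 \left(-45\right)\right) - -43534 = \left(-2 - 540\right) + 43534 = -542 + 43534 = 42992$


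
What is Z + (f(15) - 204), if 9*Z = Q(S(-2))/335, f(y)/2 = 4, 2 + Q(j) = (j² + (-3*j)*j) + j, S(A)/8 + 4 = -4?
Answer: -599198/3015 ≈ -198.74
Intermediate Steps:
S(A) = -64 (S(A) = -32 + 8*(-4) = -32 - 32 = -64)
Q(j) = -2 + j - 2*j² (Q(j) = -2 + ((j² + (-3*j)*j) + j) = -2 + ((j² - 3*j²) + j) = -2 + (-2*j² + j) = -2 + (j - 2*j²) = -2 + j - 2*j²)
f(y) = 8 (f(y) = 2*4 = 8)
Z = -8258/3015 (Z = ((-2 - 64 - 2*(-64)²)/335)/9 = ((-2 - 64 - 2*4096)*(1/335))/9 = ((-2 - 64 - 8192)*(1/335))/9 = (-8258*1/335)/9 = (⅑)*(-8258/335) = -8258/3015 ≈ -2.7390)
Z + (f(15) - 204) = -8258/3015 + (8 - 204) = -8258/3015 - 196 = -599198/3015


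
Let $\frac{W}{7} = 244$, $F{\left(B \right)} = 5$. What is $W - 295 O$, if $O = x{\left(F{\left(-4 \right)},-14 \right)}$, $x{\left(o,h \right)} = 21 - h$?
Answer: $-8617$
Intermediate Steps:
$W = 1708$ ($W = 7 \cdot 244 = 1708$)
$O = 35$ ($O = 21 - -14 = 21 + 14 = 35$)
$W - 295 O = 1708 - 10325 = -8617$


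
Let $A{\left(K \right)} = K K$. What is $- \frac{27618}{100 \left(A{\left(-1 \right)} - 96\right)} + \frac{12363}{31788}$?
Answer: $\frac{82947457}{25165500} \approx 3.2961$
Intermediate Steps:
$A{\left(K \right)} = K^{2}$
$- \frac{27618}{100 \left(A{\left(-1 \right)} - 96\right)} + \frac{12363}{31788} = - \frac{27618}{100 \left(\left(-1\right)^{2} - 96\right)} + \frac{12363}{31788} = - \frac{27618}{100 \left(1 - 96\right)} + 12363 \cdot \frac{1}{31788} = - \frac{27618}{100 \left(-95\right)} + \frac{4121}{10596} = - \frac{27618}{-9500} + \frac{4121}{10596} = \left(-27618\right) \left(- \frac{1}{9500}\right) + \frac{4121}{10596} = \frac{13809}{4750} + \frac{4121}{10596} = \frac{82947457}{25165500}$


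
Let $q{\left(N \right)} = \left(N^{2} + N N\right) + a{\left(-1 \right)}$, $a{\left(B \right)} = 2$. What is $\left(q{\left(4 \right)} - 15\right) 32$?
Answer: $608$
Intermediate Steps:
$q{\left(N \right)} = 2 + 2 N^{2}$ ($q{\left(N \right)} = \left(N^{2} + N N\right) + 2 = \left(N^{2} + N^{2}\right) + 2 = 2 N^{2} + 2 = 2 + 2 N^{2}$)
$\left(q{\left(4 \right)} - 15\right) 32 = \left(\left(2 + 2 \cdot 4^{2}\right) - 15\right) 32 = \left(\left(2 + 2 \cdot 16\right) - 15\right) 32 = \left(\left(2 + 32\right) - 15\right) 32 = \left(34 - 15\right) 32 = 19 \cdot 32 = 608$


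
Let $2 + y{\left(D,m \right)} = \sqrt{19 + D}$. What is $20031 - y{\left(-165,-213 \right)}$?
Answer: $20033 - i \sqrt{146} \approx 20033.0 - 12.083 i$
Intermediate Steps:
$y{\left(D,m \right)} = -2 + \sqrt{19 + D}$
$20031 - y{\left(-165,-213 \right)} = 20031 - \left(-2 + \sqrt{19 - 165}\right) = 20031 - \left(-2 + \sqrt{-146}\right) = 20031 - \left(-2 + i \sqrt{146}\right) = 20031 + \left(2 - i \sqrt{146}\right) = 20033 - i \sqrt{146}$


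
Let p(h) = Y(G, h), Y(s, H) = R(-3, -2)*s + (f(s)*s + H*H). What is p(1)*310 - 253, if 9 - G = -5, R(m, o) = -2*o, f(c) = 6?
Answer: 43457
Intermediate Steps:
G = 14 (G = 9 - 1*(-5) = 9 + 5 = 14)
Y(s, H) = H**2 + 10*s (Y(s, H) = (-2*(-2))*s + (6*s + H*H) = 4*s + (6*s + H**2) = 4*s + (H**2 + 6*s) = H**2 + 10*s)
p(h) = 140 + h**2 (p(h) = h**2 + 10*14 = h**2 + 140 = 140 + h**2)
p(1)*310 - 253 = (140 + 1**2)*310 - 253 = (140 + 1)*310 - 253 = 141*310 - 253 = 43710 - 253 = 43457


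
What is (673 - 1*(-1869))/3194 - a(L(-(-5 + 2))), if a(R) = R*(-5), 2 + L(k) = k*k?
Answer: 57166/1597 ≈ 35.796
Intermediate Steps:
L(k) = -2 + k² (L(k) = -2 + k*k = -2 + k²)
a(R) = -5*R
(673 - 1*(-1869))/3194 - a(L(-(-5 + 2))) = (673 - 1*(-1869))/3194 - (-5)*(-2 + (-(-5 + 2))²) = (673 + 1869)*(1/3194) - (-5)*(-2 + (-1*(-3))²) = 2542*(1/3194) - (-5)*(-2 + 3²) = 1271/1597 - (-5)*(-2 + 9) = 1271/1597 - (-5)*7 = 1271/1597 - 1*(-35) = 1271/1597 + 35 = 57166/1597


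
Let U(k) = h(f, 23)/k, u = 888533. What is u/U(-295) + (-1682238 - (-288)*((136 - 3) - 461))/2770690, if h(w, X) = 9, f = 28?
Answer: -363122808916234/12468105 ≈ -2.9124e+7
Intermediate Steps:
U(k) = 9/k
u/U(-295) + (-1682238 - (-288)*((136 - 3) - 461))/2770690 = 888533/((9/(-295))) + (-1682238 - (-288)*((136 - 3) - 461))/2770690 = 888533/((9*(-1/295))) + (-1682238 - (-288)*(133 - 461))*(1/2770690) = 888533/(-9/295) + (-1682238 - (-288)*(-328))*(1/2770690) = 888533*(-295/9) + (-1682238 - 1*94464)*(1/2770690) = -262117235/9 + (-1682238 - 94464)*(1/2770690) = -262117235/9 - 1776702*1/2770690 = -262117235/9 - 888351/1385345 = -363122808916234/12468105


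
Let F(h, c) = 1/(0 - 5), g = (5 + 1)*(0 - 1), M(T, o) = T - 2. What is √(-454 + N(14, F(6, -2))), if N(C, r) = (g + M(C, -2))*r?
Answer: 2*I*√2845/5 ≈ 21.335*I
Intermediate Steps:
M(T, o) = -2 + T
g = -6 (g = 6*(-1) = -6)
F(h, c) = -⅕ (F(h, c) = 1/(-5) = -⅕)
N(C, r) = r*(-8 + C) (N(C, r) = (-6 + (-2 + C))*r = (-8 + C)*r = r*(-8 + C))
√(-454 + N(14, F(6, -2))) = √(-454 - (-8 + 14)/5) = √(-454 - ⅕*6) = √(-454 - 6/5) = √(-2276/5) = 2*I*√2845/5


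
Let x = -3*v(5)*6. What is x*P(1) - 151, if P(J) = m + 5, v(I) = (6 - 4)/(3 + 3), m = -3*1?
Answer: -163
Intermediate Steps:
m = -3
v(I) = 1/3 (v(I) = 2/6 = 2*(1/6) = 1/3)
x = -6 (x = -3*1/3*6 = -1*6 = -6)
P(J) = 2 (P(J) = -3 + 5 = 2)
x*P(1) - 151 = -6*2 - 151 = -12 - 151 = -163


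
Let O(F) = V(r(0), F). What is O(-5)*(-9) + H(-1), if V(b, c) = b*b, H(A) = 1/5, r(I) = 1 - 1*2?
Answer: -44/5 ≈ -8.8000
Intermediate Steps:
r(I) = -1 (r(I) = 1 - 2 = -1)
H(A) = 1/5
V(b, c) = b**2
O(F) = 1 (O(F) = (-1)**2 = 1)
O(-5)*(-9) + H(-1) = 1*(-9) + 1/5 = -9 + 1/5 = -44/5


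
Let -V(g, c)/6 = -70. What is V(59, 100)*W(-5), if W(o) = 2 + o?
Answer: -1260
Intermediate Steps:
V(g, c) = 420 (V(g, c) = -6*(-70) = 420)
V(59, 100)*W(-5) = 420*(2 - 5) = 420*(-3) = -1260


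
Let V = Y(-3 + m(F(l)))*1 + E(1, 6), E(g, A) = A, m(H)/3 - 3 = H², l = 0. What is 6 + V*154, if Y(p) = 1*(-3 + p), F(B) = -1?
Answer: 1854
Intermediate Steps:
m(H) = 9 + 3*H²
Y(p) = -3 + p
V = 12 (V = (-3 + (-3 + (9 + 3*(-1)²)))*1 + 6 = (-3 + (-3 + (9 + 3*1)))*1 + 6 = (-3 + (-3 + (9 + 3)))*1 + 6 = (-3 + (-3 + 12))*1 + 6 = (-3 + 9)*1 + 6 = 6*1 + 6 = 6 + 6 = 12)
6 + V*154 = 6 + 12*154 = 6 + 1848 = 1854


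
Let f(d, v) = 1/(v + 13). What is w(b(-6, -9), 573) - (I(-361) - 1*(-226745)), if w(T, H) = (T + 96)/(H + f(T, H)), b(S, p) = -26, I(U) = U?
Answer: -76014952116/335779 ≈ -2.2638e+5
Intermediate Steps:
f(d, v) = 1/(13 + v)
w(T, H) = (96 + T)/(H + 1/(13 + H)) (w(T, H) = (T + 96)/(H + 1/(13 + H)) = (96 + T)/(H + 1/(13 + H)))
w(b(-6, -9), 573) - (I(-361) - 1*(-226745)) = (13 + 573)*(96 - 26)/(1 + 573*(13 + 573)) - (-361 - 1*(-226745)) = 586*70/(1 + 573*586) - (-361 + 226745) = 586*70/(1 + 335778) - 1*226384 = 586*70/335779 - 226384 = (1/335779)*586*70 - 226384 = 41020/335779 - 226384 = -76014952116/335779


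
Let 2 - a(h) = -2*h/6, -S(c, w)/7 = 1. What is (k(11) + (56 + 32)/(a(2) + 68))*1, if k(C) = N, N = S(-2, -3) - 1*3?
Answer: -464/53 ≈ -8.7547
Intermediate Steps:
S(c, w) = -7 (S(c, w) = -7*1 = -7)
a(h) = 2 + h/3 (a(h) = 2 - (-2)*h/6 = 2 - (-1)*h/3 = 2 + h/3)
N = -10 (N = -7 - 1*3 = -7 - 3 = -10)
k(C) = -10
(k(11) + (56 + 32)/(a(2) + 68))*1 = (-10 + (56 + 32)/((2 + (⅓)*2) + 68))*1 = (-10 + 88/((2 + ⅔) + 68))*1 = (-10 + 88/(8/3 + 68))*1 = (-10 + 88/(212/3))*1 = (-10 + 88*(3/212))*1 = (-10 + 66/53)*1 = -464/53*1 = -464/53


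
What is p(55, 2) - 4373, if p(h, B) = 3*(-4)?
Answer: -4385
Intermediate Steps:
p(h, B) = -12
p(55, 2) - 4373 = -12 - 4373 = -4385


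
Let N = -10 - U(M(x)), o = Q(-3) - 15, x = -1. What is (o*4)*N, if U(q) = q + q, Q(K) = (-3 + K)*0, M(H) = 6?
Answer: 1320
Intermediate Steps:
Q(K) = 0
o = -15 (o = 0 - 15 = -15)
U(q) = 2*q
N = -22 (N = -10 - 2*6 = -10 - 1*12 = -10 - 12 = -22)
(o*4)*N = -15*4*(-22) = -60*(-22) = 1320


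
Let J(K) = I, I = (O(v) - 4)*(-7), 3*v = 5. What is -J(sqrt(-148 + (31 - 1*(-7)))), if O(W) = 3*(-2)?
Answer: -70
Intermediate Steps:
v = 5/3 (v = (1/3)*5 = 5/3 ≈ 1.6667)
O(W) = -6
I = 70 (I = (-6 - 4)*(-7) = -10*(-7) = 70)
J(K) = 70
-J(sqrt(-148 + (31 - 1*(-7)))) = -1*70 = -70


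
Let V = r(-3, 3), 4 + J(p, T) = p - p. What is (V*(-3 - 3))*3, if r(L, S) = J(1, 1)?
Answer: 72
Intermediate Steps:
J(p, T) = -4 (J(p, T) = -4 + (p - p) = -4 + 0 = -4)
r(L, S) = -4
V = -4
(V*(-3 - 3))*3 = -4*(-3 - 3)*3 = -4*(-6)*3 = 24*3 = 72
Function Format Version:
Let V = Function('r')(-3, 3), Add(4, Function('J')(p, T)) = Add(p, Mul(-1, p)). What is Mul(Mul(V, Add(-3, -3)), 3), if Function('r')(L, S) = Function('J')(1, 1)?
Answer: 72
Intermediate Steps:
Function('J')(p, T) = -4 (Function('J')(p, T) = Add(-4, Add(p, Mul(-1, p))) = Add(-4, 0) = -4)
Function('r')(L, S) = -4
V = -4
Mul(Mul(V, Add(-3, -3)), 3) = Mul(Mul(-4, Add(-3, -3)), 3) = Mul(Mul(-4, -6), 3) = Mul(24, 3) = 72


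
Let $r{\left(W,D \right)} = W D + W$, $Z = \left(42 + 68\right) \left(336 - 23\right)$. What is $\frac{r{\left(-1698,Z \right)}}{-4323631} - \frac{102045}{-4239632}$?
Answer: $\frac{248306363353011}{18330604343792} \approx 13.546$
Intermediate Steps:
$Z = 34430$ ($Z = 110 \cdot 313 = 34430$)
$r{\left(W,D \right)} = W + D W$ ($r{\left(W,D \right)} = D W + W = W + D W$)
$\frac{r{\left(-1698,Z \right)}}{-4323631} - \frac{102045}{-4239632} = \frac{\left(-1698\right) \left(1 + 34430\right)}{-4323631} - \frac{102045}{-4239632} = \left(-1698\right) 34431 \left(- \frac{1}{4323631}\right) - - \frac{102045}{4239632} = \left(-58463838\right) \left(- \frac{1}{4323631}\right) + \frac{102045}{4239632} = \frac{58463838}{4323631} + \frac{102045}{4239632} = \frac{248306363353011}{18330604343792}$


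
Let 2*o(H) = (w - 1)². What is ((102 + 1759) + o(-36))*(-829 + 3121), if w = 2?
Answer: 4266558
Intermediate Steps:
o(H) = ½ (o(H) = (2 - 1)²/2 = (½)*1² = (½)*1 = ½)
((102 + 1759) + o(-36))*(-829 + 3121) = ((102 + 1759) + ½)*(-829 + 3121) = (1861 + ½)*2292 = (3723/2)*2292 = 4266558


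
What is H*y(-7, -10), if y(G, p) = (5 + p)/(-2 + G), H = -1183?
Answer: -5915/9 ≈ -657.22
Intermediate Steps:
y(G, p) = (5 + p)/(-2 + G)
H*y(-7, -10) = -1183*(5 - 10)/(-2 - 7) = -1183*(-5)/(-9) = -(-1183)*(-5)/9 = -1183*5/9 = -5915/9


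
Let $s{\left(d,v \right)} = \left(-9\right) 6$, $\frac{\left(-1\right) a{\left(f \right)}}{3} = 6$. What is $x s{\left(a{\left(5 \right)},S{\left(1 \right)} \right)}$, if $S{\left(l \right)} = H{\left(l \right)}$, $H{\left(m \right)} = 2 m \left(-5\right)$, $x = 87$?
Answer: $-4698$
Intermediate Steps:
$a{\left(f \right)} = -18$ ($a{\left(f \right)} = \left(-3\right) 6 = -18$)
$H{\left(m \right)} = - 10 m$
$S{\left(l \right)} = - 10 l$
$s{\left(d,v \right)} = -54$
$x s{\left(a{\left(5 \right)},S{\left(1 \right)} \right)} = 87 \left(-54\right) = -4698$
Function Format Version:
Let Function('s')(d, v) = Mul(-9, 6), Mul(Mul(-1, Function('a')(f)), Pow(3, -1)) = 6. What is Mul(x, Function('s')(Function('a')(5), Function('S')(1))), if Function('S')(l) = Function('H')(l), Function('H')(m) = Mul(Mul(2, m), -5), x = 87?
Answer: -4698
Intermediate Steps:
Function('a')(f) = -18 (Function('a')(f) = Mul(-3, 6) = -18)
Function('H')(m) = Mul(-10, m)
Function('S')(l) = Mul(-10, l)
Function('s')(d, v) = -54
Mul(x, Function('s')(Function('a')(5), Function('S')(1))) = Mul(87, -54) = -4698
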